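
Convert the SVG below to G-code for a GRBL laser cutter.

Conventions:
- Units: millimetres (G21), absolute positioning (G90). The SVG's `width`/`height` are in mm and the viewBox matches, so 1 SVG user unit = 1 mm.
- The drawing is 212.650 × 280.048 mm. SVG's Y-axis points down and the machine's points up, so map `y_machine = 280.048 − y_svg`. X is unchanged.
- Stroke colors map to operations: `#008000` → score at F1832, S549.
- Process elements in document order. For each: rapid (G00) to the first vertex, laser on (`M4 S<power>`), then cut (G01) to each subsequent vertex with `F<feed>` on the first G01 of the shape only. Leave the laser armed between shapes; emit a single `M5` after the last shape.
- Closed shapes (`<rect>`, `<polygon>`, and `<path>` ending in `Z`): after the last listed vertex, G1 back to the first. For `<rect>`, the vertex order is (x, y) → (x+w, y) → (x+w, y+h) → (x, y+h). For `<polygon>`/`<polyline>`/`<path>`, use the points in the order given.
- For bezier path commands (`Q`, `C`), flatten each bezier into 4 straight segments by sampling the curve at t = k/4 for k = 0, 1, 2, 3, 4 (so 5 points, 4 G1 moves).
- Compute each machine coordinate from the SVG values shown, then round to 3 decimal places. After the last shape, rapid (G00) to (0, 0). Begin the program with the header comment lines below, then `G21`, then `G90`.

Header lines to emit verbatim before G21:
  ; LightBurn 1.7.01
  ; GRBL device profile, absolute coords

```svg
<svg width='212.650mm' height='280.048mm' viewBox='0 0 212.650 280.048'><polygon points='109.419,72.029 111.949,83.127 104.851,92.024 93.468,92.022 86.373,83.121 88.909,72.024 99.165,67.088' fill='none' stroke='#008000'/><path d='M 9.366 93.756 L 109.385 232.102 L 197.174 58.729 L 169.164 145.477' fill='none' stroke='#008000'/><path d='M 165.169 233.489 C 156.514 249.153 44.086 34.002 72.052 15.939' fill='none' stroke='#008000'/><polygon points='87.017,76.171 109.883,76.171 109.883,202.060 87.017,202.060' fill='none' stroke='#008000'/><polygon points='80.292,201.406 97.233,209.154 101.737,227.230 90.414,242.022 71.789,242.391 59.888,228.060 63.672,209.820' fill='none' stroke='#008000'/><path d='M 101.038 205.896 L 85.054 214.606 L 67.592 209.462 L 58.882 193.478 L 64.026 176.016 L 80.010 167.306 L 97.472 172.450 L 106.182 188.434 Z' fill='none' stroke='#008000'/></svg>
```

Since the viewBox matches the mm dimensions, user units are millimetres directly. The only transform is the Y-flip y_m = 280.048 − y_svg.

Shape 1 is a regular polygon drawn with `<polygon>`. Its stroke #008000 means score at S549, F1832. After flipping Y the toolpath is (109.419,208.019) → (111.949,196.921) → (104.851,188.024) → (93.468,188.026) → (86.373,196.927) → (88.909,208.024) → (99.165,212.960) → (109.419,208.019), returning to the start.

Shape 2 is a open polyline drawn with `<path>`. Its stroke #008000 means score at S549, F1832. After flipping Y the toolpath is (9.366,186.292) → (109.385,47.946) → (197.174,221.319) → (169.164,134.571).

Shape 3 is a cubic bezier drawn with `<path>`. Its stroke #008000 means score at S549, F1832. After flipping Y the toolpath is (165.169,46.559) → (143.035,71.403) → (104.878,142.686) → (73.586,220.294) → (72.052,264.109).

Shape 4 is a rectangle drawn with `<polygon>`. Its stroke #008000 means score at S549, F1832. After flipping Y the toolpath is (87.017,203.877) → (109.883,203.877) → (109.883,77.988) → (87.017,77.988) → (87.017,203.877), returning to the start.

Shape 5 is a regular polygon drawn with `<polygon>`. Its stroke #008000 means score at S549, F1832. After flipping Y the toolpath is (80.292,78.642) → (97.233,70.894) → (101.737,52.818) → (90.414,38.026) → (71.789,37.657) → (59.888,51.988) → (63.672,70.228) → (80.292,78.642), returning to the start.

Shape 6 is a regular polygon drawn with `<path>`. Its stroke #008000 means score at S549, F1832. After flipping Y the toolpath is (101.038,74.152) → (85.054,65.442) → (67.592,70.586) → (58.882,86.570) → (64.026,104.032) → (80.010,112.742) → (97.472,107.598) → (106.182,91.614) → (101.038,74.152), returning to the start.

; LightBurn 1.7.01
; GRBL device profile, absolute coords
G21
G90
G00 X109.419 Y208.019
M4 S549
G01 X111.949 Y196.921 F1832
G01 X104.851 Y188.024
G01 X93.468 Y188.026
G01 X86.373 Y196.927
G01 X88.909 Y208.024
G01 X99.165 Y212.960
G01 X109.419 Y208.019
G00 X9.366 Y186.292
M4 S549
G01 X109.385 Y47.946 F1832
G01 X197.174 Y221.319
G01 X169.164 Y134.571
G00 X165.169 Y46.559
M4 S549
G01 X143.035 Y71.403 F1832
G01 X104.878 Y142.686
G01 X73.586 Y220.294
G01 X72.052 Y264.109
G00 X87.017 Y203.877
M4 S549
G01 X109.883 Y203.877 F1832
G01 X109.883 Y77.988
G01 X87.017 Y77.988
G01 X87.017 Y203.877
G00 X80.292 Y78.642
M4 S549
G01 X97.233 Y70.894 F1832
G01 X101.737 Y52.818
G01 X90.414 Y38.026
G01 X71.789 Y37.657
G01 X59.888 Y51.988
G01 X63.672 Y70.228
G01 X80.292 Y78.642
G00 X101.038 Y74.152
M4 S549
G01 X85.054 Y65.442 F1832
G01 X67.592 Y70.586
G01 X58.882 Y86.570
G01 X64.026 Y104.032
G01 X80.010 Y112.742
G01 X97.472 Y107.598
G01 X106.182 Y91.614
G01 X101.038 Y74.152
M5
G00 X0.000 Y0.000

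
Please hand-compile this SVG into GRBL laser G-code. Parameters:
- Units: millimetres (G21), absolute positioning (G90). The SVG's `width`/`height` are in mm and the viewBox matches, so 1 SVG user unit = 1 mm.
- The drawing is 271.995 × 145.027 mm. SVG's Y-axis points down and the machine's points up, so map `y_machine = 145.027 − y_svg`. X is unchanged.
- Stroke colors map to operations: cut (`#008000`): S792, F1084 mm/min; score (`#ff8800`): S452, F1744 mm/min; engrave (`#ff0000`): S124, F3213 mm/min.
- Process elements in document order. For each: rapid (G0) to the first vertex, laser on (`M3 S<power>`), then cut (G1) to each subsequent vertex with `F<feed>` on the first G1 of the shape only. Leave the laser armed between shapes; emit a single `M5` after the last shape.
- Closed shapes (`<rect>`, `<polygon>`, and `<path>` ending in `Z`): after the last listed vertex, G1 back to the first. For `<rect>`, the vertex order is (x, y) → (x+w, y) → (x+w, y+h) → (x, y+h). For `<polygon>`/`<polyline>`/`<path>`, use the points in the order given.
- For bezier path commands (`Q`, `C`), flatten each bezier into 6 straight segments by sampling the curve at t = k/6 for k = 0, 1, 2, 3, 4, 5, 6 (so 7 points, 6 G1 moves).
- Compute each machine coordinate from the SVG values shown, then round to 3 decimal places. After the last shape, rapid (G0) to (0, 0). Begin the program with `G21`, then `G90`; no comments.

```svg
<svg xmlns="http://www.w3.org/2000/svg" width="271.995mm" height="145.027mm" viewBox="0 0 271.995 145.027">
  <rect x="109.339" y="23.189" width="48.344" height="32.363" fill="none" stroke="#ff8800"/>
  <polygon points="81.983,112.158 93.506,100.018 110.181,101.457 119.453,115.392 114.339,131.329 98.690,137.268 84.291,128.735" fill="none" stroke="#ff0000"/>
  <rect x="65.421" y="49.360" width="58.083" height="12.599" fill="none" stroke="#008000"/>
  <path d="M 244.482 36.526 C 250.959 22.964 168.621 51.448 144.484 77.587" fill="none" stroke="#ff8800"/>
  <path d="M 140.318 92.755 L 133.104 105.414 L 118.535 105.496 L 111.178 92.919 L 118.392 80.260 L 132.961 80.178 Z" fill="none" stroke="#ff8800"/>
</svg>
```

viewBox `0 0 271.995 145.027` with mm width/height → 1 unit = 1 mm. Flip: y_m = 145.027 − y_svg.

**Shape 1** — `<rect>` rectangle, stroke `#ff8800` → score (S452, F1744). Machine vertices: (109.339,121.838) → (157.683,121.838) → (157.683,89.475) → (109.339,89.475) → (109.339,121.838). Closed: final G1 returns to the first vertex.

**Shape 2** — `<polygon>` regular polygon, stroke `#ff0000` → engrave (S124, F3213). Machine vertices: (81.983,32.869) → (93.506,45.009) → (110.181,43.570) → (119.453,29.635) → (114.339,13.698) → (98.690,7.759) → (84.291,16.292) → (81.983,32.869). Closed: final G1 returns to the first vertex.

**Shape 3** — `<rect>` rectangle, stroke `#008000` → cut (S792, F1084). Machine vertices: (65.421,95.667) → (123.504,95.667) → (123.504,83.068) → (65.421,83.068) → (65.421,95.667). Closed: final G1 returns to the first vertex.

**Shape 4** — `<path>` cubic bezier, stroke `#ff8800` → score (S452, F1744). Control points (SVG): P0=(244.482,36.526), P1=(250.959,22.964), P2=(168.621,51.448), P3=(144.484,77.587); sampled at t=k/6. Machine vertices: (244.482,108.501) → (241.000,111.984) → (226.799,109.692) → (205.963,102.858) → (182.576,92.717) → (160.722,80.499) → (144.484,67.440). Open path.

**Shape 5** — `<path>` regular polygon, stroke `#ff8800` → score (S452, F1744). Machine vertices: (140.318,52.272) → (133.104,39.613) → (118.535,39.531) → (111.178,52.108) → (118.392,64.767) → (132.961,64.849) → (140.318,52.272). Closed: final G1 returns to the first vertex.

G21
G90
G0 X109.339 Y121.838
M3 S452
G1 X157.683 Y121.838 F1744
G1 X157.683 Y89.475
G1 X109.339 Y89.475
G1 X109.339 Y121.838
G0 X81.983 Y32.869
M3 S124
G1 X93.506 Y45.009 F3213
G1 X110.181 Y43.570
G1 X119.453 Y29.635
G1 X114.339 Y13.698
G1 X98.690 Y7.759
G1 X84.291 Y16.292
G1 X81.983 Y32.869
G0 X65.421 Y95.667
M3 S792
G1 X123.504 Y95.667 F1084
G1 X123.504 Y83.068
G1 X65.421 Y83.068
G1 X65.421 Y95.667
G0 X244.482 Y108.501
M3 S452
G1 X241.000 Y111.984 F1744
G1 X226.799 Y109.692
G1 X205.963 Y102.858
G1 X182.576 Y92.717
G1 X160.722 Y80.499
G1 X144.484 Y67.440
G0 X140.318 Y52.272
M3 S452
G1 X133.104 Y39.613 F1744
G1 X118.535 Y39.531
G1 X111.178 Y52.108
G1 X118.392 Y64.767
G1 X132.961 Y64.849
G1 X140.318 Y52.272
M5
G0 X0.000 Y0.000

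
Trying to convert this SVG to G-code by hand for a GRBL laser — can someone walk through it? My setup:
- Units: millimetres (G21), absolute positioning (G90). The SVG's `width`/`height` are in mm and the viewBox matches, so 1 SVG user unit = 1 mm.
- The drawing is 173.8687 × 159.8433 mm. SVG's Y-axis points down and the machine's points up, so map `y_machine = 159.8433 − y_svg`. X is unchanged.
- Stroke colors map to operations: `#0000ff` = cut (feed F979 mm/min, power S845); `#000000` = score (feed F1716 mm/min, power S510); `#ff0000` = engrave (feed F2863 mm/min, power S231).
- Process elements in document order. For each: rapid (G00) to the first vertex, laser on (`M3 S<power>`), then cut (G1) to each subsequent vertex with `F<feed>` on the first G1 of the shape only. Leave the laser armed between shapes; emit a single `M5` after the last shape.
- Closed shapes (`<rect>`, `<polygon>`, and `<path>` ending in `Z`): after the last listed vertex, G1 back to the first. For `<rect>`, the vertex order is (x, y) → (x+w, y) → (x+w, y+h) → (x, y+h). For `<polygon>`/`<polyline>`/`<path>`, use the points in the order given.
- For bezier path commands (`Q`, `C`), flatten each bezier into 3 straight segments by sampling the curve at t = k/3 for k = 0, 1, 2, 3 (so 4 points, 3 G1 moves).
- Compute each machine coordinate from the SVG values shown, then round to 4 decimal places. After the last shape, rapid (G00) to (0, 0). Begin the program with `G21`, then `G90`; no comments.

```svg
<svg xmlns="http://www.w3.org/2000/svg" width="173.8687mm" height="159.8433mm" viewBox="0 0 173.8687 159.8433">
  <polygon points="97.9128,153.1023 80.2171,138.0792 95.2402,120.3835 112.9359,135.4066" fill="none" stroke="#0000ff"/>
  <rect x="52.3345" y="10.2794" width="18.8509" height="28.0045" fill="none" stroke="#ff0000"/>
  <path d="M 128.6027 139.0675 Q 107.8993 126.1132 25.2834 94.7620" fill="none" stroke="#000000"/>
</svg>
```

viewBox `0 0 173.8687 159.8433` with mm width/height → 1 unit = 1 mm. Flip: y_m = 159.8433 − y_svg.

**Shape 1** — `<polygon>` regular polygon, stroke `#0000ff` → cut (S845, F979). Machine vertices: (97.9128,6.7410) → (80.2171,21.7641) → (95.2402,39.4598) → (112.9359,24.4367) → (97.9128,6.7410). Closed: final G1 returns to the first vertex.

**Shape 2** — `<rect>` rectangle, stroke `#ff0000` → engrave (S231, F2863). Machine vertices: (52.3345,149.5639) → (71.1854,149.5639) → (71.1854,121.5594) → (52.3345,121.5594) → (52.3345,149.5639). Closed: final G1 returns to the first vertex.

**Shape 3** — `<path>` quadratic bezier, stroke `#000000` → score (S510, F1716). Control points (SVG): P0=(128.6027,139.0675), P1=(107.8993,126.1132), P2=(25.2834,94.7620); sampled at t=k/3. Machine vertices: (128.6027,20.7758) → (107.9213,31.4561) → (73.4815,46.2246) → (25.2834,65.0813). Open path.

G21
G90
G00 X97.9128 Y6.7410
M3 S845
G1 X80.2171 Y21.7641 F979
G1 X95.2402 Y39.4598
G1 X112.9359 Y24.4367
G1 X97.9128 Y6.7410
G00 X52.3345 Y149.5639
M3 S231
G1 X71.1854 Y149.5639 F2863
G1 X71.1854 Y121.5594
G1 X52.3345 Y121.5594
G1 X52.3345 Y149.5639
G00 X128.6027 Y20.7758
M3 S510
G1 X107.9213 Y31.4561 F1716
G1 X73.4815 Y46.2246
G1 X25.2834 Y65.0813
M5
G00 X0.0000 Y0.0000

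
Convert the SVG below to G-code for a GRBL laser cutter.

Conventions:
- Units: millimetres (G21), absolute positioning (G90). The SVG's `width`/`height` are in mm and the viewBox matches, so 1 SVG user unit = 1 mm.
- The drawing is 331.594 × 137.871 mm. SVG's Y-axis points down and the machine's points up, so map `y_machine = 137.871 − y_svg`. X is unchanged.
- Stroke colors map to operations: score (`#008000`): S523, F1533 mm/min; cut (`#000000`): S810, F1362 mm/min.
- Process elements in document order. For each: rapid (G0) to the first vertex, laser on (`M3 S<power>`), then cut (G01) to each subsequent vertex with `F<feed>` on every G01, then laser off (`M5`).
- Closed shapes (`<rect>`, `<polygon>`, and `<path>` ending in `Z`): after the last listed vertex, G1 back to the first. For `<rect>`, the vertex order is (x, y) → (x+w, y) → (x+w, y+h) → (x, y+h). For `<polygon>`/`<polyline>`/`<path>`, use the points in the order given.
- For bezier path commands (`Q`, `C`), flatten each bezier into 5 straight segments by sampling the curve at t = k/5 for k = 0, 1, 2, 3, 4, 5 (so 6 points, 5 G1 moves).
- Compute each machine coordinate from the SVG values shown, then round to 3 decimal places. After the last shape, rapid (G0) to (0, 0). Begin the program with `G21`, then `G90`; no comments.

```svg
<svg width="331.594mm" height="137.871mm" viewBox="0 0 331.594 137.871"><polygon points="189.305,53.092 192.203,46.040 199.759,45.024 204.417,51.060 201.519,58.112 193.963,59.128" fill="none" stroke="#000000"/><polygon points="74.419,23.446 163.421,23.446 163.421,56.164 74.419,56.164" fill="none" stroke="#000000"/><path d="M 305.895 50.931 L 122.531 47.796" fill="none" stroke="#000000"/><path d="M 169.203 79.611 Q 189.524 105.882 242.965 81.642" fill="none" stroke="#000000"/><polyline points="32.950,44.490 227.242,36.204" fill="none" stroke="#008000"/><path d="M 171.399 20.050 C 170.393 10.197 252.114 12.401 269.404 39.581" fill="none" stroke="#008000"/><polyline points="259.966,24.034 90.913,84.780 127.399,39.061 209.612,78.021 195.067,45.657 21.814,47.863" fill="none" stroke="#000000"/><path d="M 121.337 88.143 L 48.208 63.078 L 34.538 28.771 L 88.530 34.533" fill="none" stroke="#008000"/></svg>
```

G21
G90
G0 X189.305 Y84.779
M3 S810
G01 X192.203 Y91.831 F1362
G01 X199.759 Y92.847 F1362
G01 X204.417 Y86.811 F1362
G01 X201.519 Y79.759 F1362
G01 X193.963 Y78.743 F1362
G01 X189.305 Y84.779 F1362
M5
G0 X74.419 Y114.425
M3 S810
G01 X163.421 Y114.425 F1362
G01 X163.421 Y81.707 F1362
G01 X74.419 Y81.707 F1362
G01 X74.419 Y114.425 F1362
M5
G0 X305.895 Y86.940
M3 S810
G01 X122.531 Y90.075 F1362
M5
G0 X169.203 Y58.260
M3 S810
G01 X178.656 Y49.772 F1362
G01 X190.759 Y45.325 F1362
G01 X205.511 Y44.919 F1362
G01 X222.913 Y48.553 F1362
G01 X242.965 Y56.229 F1362
M5
G0 X32.950 Y93.381
M3 S523
G01 X227.242 Y101.667 F1533
M5
G0 X171.399 Y117.821
M3 S523
G01 X179.545 Y122.183 F1533
G01 X200.483 Y123.030 F1533
G01 X227.147 Y119.744 F1533
G01 X252.476 Y111.704 F1533
G01 X269.404 Y98.290 F1533
M5
G0 X259.966 Y113.837
M3 S810
G01 X90.913 Y53.091 F1362
G01 X127.399 Y98.810 F1362
G01 X209.612 Y59.850 F1362
G01 X195.067 Y92.214 F1362
G01 X21.814 Y90.008 F1362
M5
G0 X121.337 Y49.728
M3 S523
G01 X48.208 Y74.793 F1533
G01 X34.538 Y109.100 F1533
G01 X88.530 Y103.338 F1533
M5
G0 X0.000 Y0.000

viewBox `0 0 331.594 137.871` with mm width/height → 1 unit = 1 mm. Flip: y_m = 137.871 − y_svg.

**Shape 1** — `<polygon>` regular polygon, stroke `#000000` → cut (S810, F1362). Machine vertices: (189.305,84.779) → (192.203,91.831) → (199.759,92.847) → (204.417,86.811) → (201.519,79.759) → (193.963,78.743) → (189.305,84.779). Closed: final G1 returns to the first vertex.

**Shape 2** — `<polygon>` rectangle, stroke `#000000` → cut (S810, F1362). Machine vertices: (74.419,114.425) → (163.421,114.425) → (163.421,81.707) → (74.419,81.707) → (74.419,114.425). Closed: final G1 returns to the first vertex.

**Shape 3** — `<path>` line segment, stroke `#000000` → cut (S810, F1362). Machine vertices: (305.895,86.940) → (122.531,90.075). Open path.

**Shape 4** — `<path>` quadratic bezier, stroke `#000000` → cut (S810, F1362). Control points (SVG): P0=(169.203,79.611), P1=(189.524,105.882), P2=(242.965,81.642); sampled at t=k/5. Machine vertices: (169.203,58.260) → (178.656,49.772) → (190.759,45.325) → (205.511,44.919) → (222.913,48.553) → (242.965,56.229). Open path.

**Shape 5** — `<polyline>` line segment, stroke `#008000` → score (S523, F1533). Machine vertices: (32.950,93.381) → (227.242,101.667). Open path.

**Shape 6** — `<path>` cubic bezier, stroke `#008000` → score (S523, F1533). Control points (SVG): P0=(171.399,20.050), P1=(170.393,10.197), P2=(252.114,12.401), P3=(269.404,39.581); sampled at t=k/5. Machine vertices: (171.399,117.821) → (179.545,122.183) → (200.483,123.030) → (227.147,119.744) → (252.476,111.704) → (269.404,98.290). Open path.

**Shape 7** — `<polyline>` open polyline, stroke `#000000` → cut (S810, F1362). Machine vertices: (259.966,113.837) → (90.913,53.091) → (127.399,98.810) → (209.612,59.850) → (195.067,92.214) → (21.814,90.008). Open path.

**Shape 8** — `<path>` open polyline, stroke `#008000` → score (S523, F1533). Machine vertices: (121.337,49.728) → (48.208,74.793) → (34.538,109.100) → (88.530,103.338). Open path.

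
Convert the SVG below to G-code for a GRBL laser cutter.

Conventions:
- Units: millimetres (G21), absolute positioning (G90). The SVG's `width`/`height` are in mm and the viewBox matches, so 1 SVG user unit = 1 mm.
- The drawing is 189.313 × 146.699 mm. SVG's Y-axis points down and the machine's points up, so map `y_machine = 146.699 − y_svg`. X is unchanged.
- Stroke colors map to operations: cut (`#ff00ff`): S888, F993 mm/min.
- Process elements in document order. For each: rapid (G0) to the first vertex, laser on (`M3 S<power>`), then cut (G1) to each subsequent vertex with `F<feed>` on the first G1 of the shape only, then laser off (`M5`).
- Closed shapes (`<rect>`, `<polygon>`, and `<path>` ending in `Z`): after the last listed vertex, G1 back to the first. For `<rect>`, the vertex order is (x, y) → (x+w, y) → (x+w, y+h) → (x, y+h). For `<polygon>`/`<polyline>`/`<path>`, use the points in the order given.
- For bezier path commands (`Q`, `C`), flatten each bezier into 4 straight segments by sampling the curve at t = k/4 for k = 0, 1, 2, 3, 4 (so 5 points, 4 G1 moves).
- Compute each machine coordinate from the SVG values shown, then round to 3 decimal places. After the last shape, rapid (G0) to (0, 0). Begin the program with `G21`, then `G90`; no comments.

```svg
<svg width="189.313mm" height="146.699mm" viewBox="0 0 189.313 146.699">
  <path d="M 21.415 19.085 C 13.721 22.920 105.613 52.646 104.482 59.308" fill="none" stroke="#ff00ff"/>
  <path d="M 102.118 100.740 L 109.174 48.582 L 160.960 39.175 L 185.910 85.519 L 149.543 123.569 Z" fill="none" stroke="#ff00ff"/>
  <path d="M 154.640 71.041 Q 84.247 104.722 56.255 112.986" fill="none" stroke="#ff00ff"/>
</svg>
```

G21
G90
G0 X21.415 Y127.614
M3 S888
G1 X31.307 Y120.648 F993
G1 X60.487 Y108.563
G1 X90.898 Y95.947
G1 X104.482 Y87.391
M5
G0 X102.118 Y45.959
M3 S888
G1 X109.174 Y98.117 F993
G1 X160.960 Y107.524
G1 X185.910 Y61.180
G1 X149.543 Y23.130
G1 X102.118 Y45.959
M5
G0 X154.640 Y75.658
M3 S888
G1 X122.094 Y60.406 F993
G1 X94.847 Y48.331
G1 X72.901 Y39.434
G1 X56.255 Y33.713
M5
G0 X0.000 Y0.000

viewBox `0 0 189.313 146.699` with mm width/height → 1 unit = 1 mm. Flip: y_m = 146.699 − y_svg.

**Shape 1** — `<path>` cubic bezier, stroke `#ff00ff` → cut (S888, F993). Control points (SVG): P0=(21.415,19.085), P1=(13.721,22.920), P2=(105.613,52.646), P3=(104.482,59.308); sampled at t=k/4. Machine vertices: (21.415,127.614) → (31.307,120.648) → (60.487,108.563) → (90.898,95.947) → (104.482,87.391). Open path.

**Shape 2** — `<path>` regular polygon, stroke `#ff00ff` → cut (S888, F993). Machine vertices: (102.118,45.959) → (109.174,98.117) → (160.960,107.524) → (185.910,61.180) → (149.543,23.130) → (102.118,45.959). Closed: final G1 returns to the first vertex.

**Shape 3** — `<path>` quadratic bezier, stroke `#ff00ff` → cut (S888, F993). Control points (SVG): P0=(154.640,71.041), P1=(84.247,104.722), P2=(56.255,112.986); sampled at t=k/4. Machine vertices: (154.640,75.658) → (122.094,60.406) → (94.847,48.331) → (72.901,39.434) → (56.255,33.713). Open path.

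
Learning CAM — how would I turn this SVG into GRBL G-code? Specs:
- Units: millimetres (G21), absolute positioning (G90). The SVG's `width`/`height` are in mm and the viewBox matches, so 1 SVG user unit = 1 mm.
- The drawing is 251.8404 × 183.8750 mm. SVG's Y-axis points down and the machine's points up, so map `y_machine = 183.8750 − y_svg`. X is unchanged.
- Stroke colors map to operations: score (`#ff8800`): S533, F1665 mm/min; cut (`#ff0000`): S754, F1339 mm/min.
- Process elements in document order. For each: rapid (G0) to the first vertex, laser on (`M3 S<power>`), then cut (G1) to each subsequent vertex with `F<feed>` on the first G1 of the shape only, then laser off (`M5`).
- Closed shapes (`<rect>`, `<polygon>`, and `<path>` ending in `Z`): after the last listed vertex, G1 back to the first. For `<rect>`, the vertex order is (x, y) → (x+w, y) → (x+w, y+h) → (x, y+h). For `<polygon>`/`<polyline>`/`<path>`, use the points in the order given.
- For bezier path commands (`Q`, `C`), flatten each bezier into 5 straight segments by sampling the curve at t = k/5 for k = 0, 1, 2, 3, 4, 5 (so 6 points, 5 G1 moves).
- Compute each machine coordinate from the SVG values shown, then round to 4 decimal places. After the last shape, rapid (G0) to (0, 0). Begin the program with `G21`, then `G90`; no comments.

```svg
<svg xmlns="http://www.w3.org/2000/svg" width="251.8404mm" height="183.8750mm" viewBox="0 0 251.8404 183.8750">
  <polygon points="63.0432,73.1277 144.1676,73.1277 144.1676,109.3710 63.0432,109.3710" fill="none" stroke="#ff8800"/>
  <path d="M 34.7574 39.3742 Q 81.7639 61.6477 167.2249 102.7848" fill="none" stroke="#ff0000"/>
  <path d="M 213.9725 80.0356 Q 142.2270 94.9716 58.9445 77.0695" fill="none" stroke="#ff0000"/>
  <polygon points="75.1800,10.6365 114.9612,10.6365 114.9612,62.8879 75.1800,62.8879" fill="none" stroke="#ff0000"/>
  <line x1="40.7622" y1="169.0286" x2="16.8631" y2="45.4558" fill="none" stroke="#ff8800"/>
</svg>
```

G21
G90
G0 X63.0432 Y110.7473
M3 S533
G1 X144.1676 Y110.7473 F1665
G1 X144.1676 Y74.5040
G1 X63.0432 Y74.5040
G1 X63.0432 Y110.7473
M5
G0 X34.7574 Y144.5008
M3 S754
G1 X55.0982 Y134.8369 F1339
G1 X78.5153 Y123.6638
G1 X105.0088 Y110.9817
G1 X134.5787 Y96.7905
G1 X167.2249 Y81.0902
M5
G0 X213.9725 Y103.8394
M3 S754
G1 X184.8128 Y99.1785 F1339
G1 X154.7302 Y97.1447
G1 X123.7246 Y97.7379
G1 X91.7960 Y100.9582
G1 X58.9445 Y106.8055
M5
G0 X75.1800 Y173.2385
M3 S754
G1 X114.9612 Y173.2385 F1339
G1 X114.9612 Y120.9871
G1 X75.1800 Y120.9871
G1 X75.1800 Y173.2385
M5
G0 X40.7622 Y14.8464
M3 S533
G1 X16.8631 Y138.4192 F1665
M5
G0 X0.0000 Y0.0000

viewBox `0 0 251.8404 183.8750` with mm width/height → 1 unit = 1 mm. Flip: y_m = 183.8750 − y_svg.

**Shape 1** — `<polygon>` rectangle, stroke `#ff8800` → score (S533, F1665). Machine vertices: (63.0432,110.7473) → (144.1676,110.7473) → (144.1676,74.5040) → (63.0432,74.5040) → (63.0432,110.7473). Closed: final G1 returns to the first vertex.

**Shape 2** — `<path>` quadratic bezier, stroke `#ff0000` → cut (S754, F1339). Control points (SVG): P0=(34.7574,39.3742), P1=(81.7639,61.6477), P2=(167.2249,102.7848); sampled at t=k/5. Machine vertices: (34.7574,144.5008) → (55.0982,134.8369) → (78.5153,123.6638) → (105.0088,110.9817) → (134.5787,96.7905) → (167.2249,81.0902). Open path.

**Shape 3** — `<path>` quadratic bezier, stroke `#ff0000` → cut (S754, F1339). Control points (SVG): P0=(213.9725,80.0356), P1=(142.2270,94.9716), P2=(58.9445,77.0695); sampled at t=k/5. Machine vertices: (213.9725,103.8394) → (184.8128,99.1785) → (154.7302,97.1447) → (123.7246,97.7379) → (91.7960,100.9582) → (58.9445,106.8055). Open path.

**Shape 4** — `<polygon>` rectangle, stroke `#ff0000` → cut (S754, F1339). Machine vertices: (75.1800,173.2385) → (114.9612,173.2385) → (114.9612,120.9871) → (75.1800,120.9871) → (75.1800,173.2385). Closed: final G1 returns to the first vertex.

**Shape 5** — `<line>` line segment, stroke `#ff8800` → score (S533, F1665). Machine vertices: (40.7622,14.8464) → (16.8631,138.4192). Open path.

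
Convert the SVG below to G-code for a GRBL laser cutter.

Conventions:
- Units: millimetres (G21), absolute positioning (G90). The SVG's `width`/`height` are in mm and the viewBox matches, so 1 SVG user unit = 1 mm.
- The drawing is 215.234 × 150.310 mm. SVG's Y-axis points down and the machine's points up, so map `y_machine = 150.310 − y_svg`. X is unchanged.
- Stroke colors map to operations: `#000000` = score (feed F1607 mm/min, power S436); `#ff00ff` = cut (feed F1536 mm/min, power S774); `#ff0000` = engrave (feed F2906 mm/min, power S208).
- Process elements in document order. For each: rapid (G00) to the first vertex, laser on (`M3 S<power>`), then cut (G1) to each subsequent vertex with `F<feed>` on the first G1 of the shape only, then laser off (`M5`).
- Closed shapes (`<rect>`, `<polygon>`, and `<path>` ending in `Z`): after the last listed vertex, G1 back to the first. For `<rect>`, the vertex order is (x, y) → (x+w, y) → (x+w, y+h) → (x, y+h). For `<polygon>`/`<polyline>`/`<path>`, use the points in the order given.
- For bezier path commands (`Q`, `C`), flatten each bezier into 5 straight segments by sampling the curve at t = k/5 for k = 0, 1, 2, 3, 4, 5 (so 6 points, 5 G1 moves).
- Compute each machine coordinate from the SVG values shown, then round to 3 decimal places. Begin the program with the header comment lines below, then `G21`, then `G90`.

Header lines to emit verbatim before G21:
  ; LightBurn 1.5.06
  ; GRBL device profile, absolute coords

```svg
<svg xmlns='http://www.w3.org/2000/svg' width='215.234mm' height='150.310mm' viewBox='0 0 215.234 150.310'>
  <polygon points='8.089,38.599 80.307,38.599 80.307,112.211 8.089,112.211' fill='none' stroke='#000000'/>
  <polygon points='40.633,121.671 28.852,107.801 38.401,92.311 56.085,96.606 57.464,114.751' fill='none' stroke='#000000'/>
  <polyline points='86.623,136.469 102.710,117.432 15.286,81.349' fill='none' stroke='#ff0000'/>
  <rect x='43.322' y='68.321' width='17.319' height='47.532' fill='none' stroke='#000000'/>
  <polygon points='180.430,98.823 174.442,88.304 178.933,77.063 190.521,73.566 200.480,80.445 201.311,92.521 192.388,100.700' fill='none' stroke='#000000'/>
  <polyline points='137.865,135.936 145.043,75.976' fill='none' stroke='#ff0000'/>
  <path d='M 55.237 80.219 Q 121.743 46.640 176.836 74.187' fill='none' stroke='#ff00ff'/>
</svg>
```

viewBox `0 0 215.234 150.310` with mm width/height → 1 unit = 1 mm. Flip: y_m = 150.310 − y_svg.

**Shape 1** — `<polygon>` rectangle, stroke `#000000` → score (S436, F1607). Machine vertices: (8.089,111.711) → (80.307,111.711) → (80.307,38.099) → (8.089,38.099) → (8.089,111.711). Closed: final G1 returns to the first vertex.

**Shape 2** — `<polygon>` regular polygon, stroke `#000000` → score (S436, F1607). Machine vertices: (40.633,28.639) → (28.852,42.509) → (38.401,57.999) → (56.085,53.704) → (57.464,35.559) → (40.633,28.639). Closed: final G1 returns to the first vertex.

**Shape 3** — `<polyline>` open polyline, stroke `#ff0000` → engrave (S208, F2906). Machine vertices: (86.623,13.841) → (102.710,32.878) → (15.286,68.961). Open path.

**Shape 4** — `<rect>` rectangle, stroke `#000000` → score (S436, F1607). Machine vertices: (43.322,81.989) → (60.641,81.989) → (60.641,34.457) → (43.322,34.457) → (43.322,81.989). Closed: final G1 returns to the first vertex.

**Shape 5** — `<polygon>` regular polygon, stroke `#000000` → score (S436, F1607). Machine vertices: (180.430,51.487) → (174.442,62.006) → (178.933,73.247) → (190.521,76.744) → (200.480,69.865) → (201.311,57.789) → (192.388,49.610) → (180.430,51.487). Closed: final G1 returns to the first vertex.

**Shape 6** — `<polyline>` line segment, stroke `#ff0000` → engrave (S208, F2906). Machine vertices: (137.865,14.374) → (145.043,74.334). Open path.

**Shape 7** — `<path>` quadratic bezier, stroke `#ff00ff` → cut (S774, F1536). Control points (SVG): P0=(55.237,80.219), P1=(121.743,46.640), P2=(176.836,74.187); sampled at t=k/5. Machine vertices: (55.237,70.091) → (81.383,81.078) → (106.616,87.174) → (130.936,88.380) → (154.342,84.697) → (176.836,76.123). Open path.

; LightBurn 1.5.06
; GRBL device profile, absolute coords
G21
G90
G00 X8.089 Y111.711
M3 S436
G1 X80.307 Y111.711 F1607
G1 X80.307 Y38.099
G1 X8.089 Y38.099
G1 X8.089 Y111.711
M5
G00 X40.633 Y28.639
M3 S436
G1 X28.852 Y42.509 F1607
G1 X38.401 Y57.999
G1 X56.085 Y53.704
G1 X57.464 Y35.559
G1 X40.633 Y28.639
M5
G00 X86.623 Y13.841
M3 S208
G1 X102.710 Y32.878 F2906
G1 X15.286 Y68.961
M5
G00 X43.322 Y81.989
M3 S436
G1 X60.641 Y81.989 F1607
G1 X60.641 Y34.457
G1 X43.322 Y34.457
G1 X43.322 Y81.989
M5
G00 X180.430 Y51.487
M3 S436
G1 X174.442 Y62.006 F1607
G1 X178.933 Y73.247
G1 X190.521 Y76.744
G1 X200.480 Y69.865
G1 X201.311 Y57.789
G1 X192.388 Y49.610
G1 X180.430 Y51.487
M5
G00 X137.865 Y14.374
M3 S208
G1 X145.043 Y74.334 F2906
M5
G00 X55.237 Y70.091
M3 S774
G1 X81.383 Y81.078 F1536
G1 X106.616 Y87.174
G1 X130.936 Y88.380
G1 X154.342 Y84.697
G1 X176.836 Y76.123
M5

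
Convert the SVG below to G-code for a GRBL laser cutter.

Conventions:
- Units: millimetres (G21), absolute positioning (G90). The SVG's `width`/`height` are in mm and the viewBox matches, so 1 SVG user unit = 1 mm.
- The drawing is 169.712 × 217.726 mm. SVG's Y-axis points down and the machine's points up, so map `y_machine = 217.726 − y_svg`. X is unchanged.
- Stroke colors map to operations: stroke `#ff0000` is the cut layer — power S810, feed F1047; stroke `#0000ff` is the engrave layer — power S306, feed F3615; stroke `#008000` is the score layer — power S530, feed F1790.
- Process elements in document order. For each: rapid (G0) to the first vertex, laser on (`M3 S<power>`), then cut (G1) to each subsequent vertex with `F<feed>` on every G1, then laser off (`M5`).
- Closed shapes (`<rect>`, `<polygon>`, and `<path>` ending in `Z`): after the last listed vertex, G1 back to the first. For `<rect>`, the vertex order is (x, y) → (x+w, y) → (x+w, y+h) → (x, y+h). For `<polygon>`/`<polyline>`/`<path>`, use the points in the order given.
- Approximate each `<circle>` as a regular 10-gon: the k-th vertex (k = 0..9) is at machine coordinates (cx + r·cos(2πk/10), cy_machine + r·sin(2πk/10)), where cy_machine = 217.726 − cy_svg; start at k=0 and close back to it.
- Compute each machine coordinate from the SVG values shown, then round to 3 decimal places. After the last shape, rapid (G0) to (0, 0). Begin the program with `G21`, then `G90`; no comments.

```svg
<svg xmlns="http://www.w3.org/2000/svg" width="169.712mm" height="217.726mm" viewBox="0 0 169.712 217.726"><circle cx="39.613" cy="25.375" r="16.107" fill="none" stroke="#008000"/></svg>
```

viewBox `0 0 169.712 217.726` with mm width/height → 1 unit = 1 mm. Flip: y_m = 217.726 − y_svg.

**Shape 1** — `<circle>` circle, stroke `#008000` → score (S530, F1790). Machine vertices: (55.720,192.351) → (52.644,201.818) → (44.590,207.670) → (34.636,207.670) → (26.582,201.818) → (23.506,192.351) → (26.582,182.884) → (34.636,177.032) → (44.590,177.032) → (52.644,182.884) → (55.720,192.351). Closed: final G1 returns to the first vertex.

G21
G90
G0 X55.720 Y192.351
M3 S530
G1 X52.644 Y201.818 F1790
G1 X44.590 Y207.670 F1790
G1 X34.636 Y207.670 F1790
G1 X26.582 Y201.818 F1790
G1 X23.506 Y192.351 F1790
G1 X26.582 Y182.884 F1790
G1 X34.636 Y177.032 F1790
G1 X44.590 Y177.032 F1790
G1 X52.644 Y182.884 F1790
G1 X55.720 Y192.351 F1790
M5
G0 X0.000 Y0.000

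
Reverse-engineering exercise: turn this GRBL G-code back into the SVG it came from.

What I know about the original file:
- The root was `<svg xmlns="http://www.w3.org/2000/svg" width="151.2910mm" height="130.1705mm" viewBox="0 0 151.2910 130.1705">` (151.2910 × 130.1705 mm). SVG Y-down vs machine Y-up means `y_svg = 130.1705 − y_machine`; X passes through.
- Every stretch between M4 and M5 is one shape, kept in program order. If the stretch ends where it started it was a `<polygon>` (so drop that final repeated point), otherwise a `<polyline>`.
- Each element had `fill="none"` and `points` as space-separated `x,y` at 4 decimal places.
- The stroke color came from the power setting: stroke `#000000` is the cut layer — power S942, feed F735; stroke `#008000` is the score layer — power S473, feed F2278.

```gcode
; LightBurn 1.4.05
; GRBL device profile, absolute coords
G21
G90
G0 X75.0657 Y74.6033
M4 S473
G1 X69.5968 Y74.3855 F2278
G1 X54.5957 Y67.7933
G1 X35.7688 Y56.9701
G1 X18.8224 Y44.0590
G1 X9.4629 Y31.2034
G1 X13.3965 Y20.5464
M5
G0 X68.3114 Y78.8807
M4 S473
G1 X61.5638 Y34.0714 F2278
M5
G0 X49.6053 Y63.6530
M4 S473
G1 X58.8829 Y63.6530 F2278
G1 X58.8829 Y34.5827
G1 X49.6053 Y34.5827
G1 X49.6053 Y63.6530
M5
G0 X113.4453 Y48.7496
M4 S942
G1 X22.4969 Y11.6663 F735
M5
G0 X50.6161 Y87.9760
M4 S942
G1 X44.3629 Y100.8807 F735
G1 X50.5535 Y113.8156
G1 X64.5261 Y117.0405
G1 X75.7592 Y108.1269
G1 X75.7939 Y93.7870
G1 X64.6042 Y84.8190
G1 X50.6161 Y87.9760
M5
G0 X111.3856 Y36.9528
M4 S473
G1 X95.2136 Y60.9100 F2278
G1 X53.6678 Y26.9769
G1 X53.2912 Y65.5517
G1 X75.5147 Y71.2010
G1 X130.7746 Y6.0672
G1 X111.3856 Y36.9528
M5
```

<svg xmlns="http://www.w3.org/2000/svg" width="151.2910mm" height="130.1705mm" viewBox="0 0 151.2910 130.1705">
  <polyline points="75.0657,55.5672 69.5968,55.7850 54.5957,62.3772 35.7688,73.2004 18.8224,86.1115 9.4629,98.9671 13.3965,109.6241" fill="none" stroke="#008000"/>
  <polyline points="68.3114,51.2898 61.5638,96.0991" fill="none" stroke="#008000"/>
  <polygon points="49.6053,66.5175 58.8829,66.5175 58.8829,95.5878 49.6053,95.5878" fill="none" stroke="#008000"/>
  <polyline points="113.4453,81.4209 22.4969,118.5042" fill="none" stroke="#000000"/>
  <polygon points="50.6161,42.1945 44.3629,29.2898 50.5535,16.3549 64.5261,13.1300 75.7592,22.0436 75.7939,36.3835 64.6042,45.3515" fill="none" stroke="#000000"/>
  <polygon points="111.3856,93.2177 95.2136,69.2605 53.6678,103.1936 53.2912,64.6188 75.5147,58.9695 130.7746,124.1033" fill="none" stroke="#008000"/>
</svg>

Each laser-on run becomes one SVG element. Flip Y back into SVG space with y_svg = 130.1705 − y_machine.

Run 1: S473 ⇒ score layer `#008000`. The run is open, so emit a `<polyline>` with points (Y-flipped): 75.0657,55.5672 69.5968,55.7850 54.5957,62.3772 35.7688,73.2004 18.8224,86.1115 9.4629,98.9671 13.3965,109.6241.

Run 2: the run's S473 means `#008000` (score). The run is open, so emit a `<polyline>` with points (Y-flipped): 68.3114,51.2898 61.5638,96.0991.

Run 3: S473 ⇒ score layer `#008000`. The run returns to its start, so emit a `<polygon>` with points (Y-flipped): 49.6053,66.5175 58.8829,66.5175 58.8829,95.5878 49.6053,95.5878.

Run 4: the run's S942 means `#000000` (cut). The run is open, so emit a `<polyline>` with points (Y-flipped): 113.4453,81.4209 22.4969,118.5042.

Run 5: S942 ⇒ cut layer `#000000`. The run returns to its start, so emit a `<polygon>` with points (Y-flipped): 50.6161,42.1945 44.3629,29.2898 50.5535,16.3549 64.5261,13.1300 75.7592,22.0436 75.7939,36.3835 64.6042,45.3515.

Run 6: S473 ⇒ score layer `#008000`. The run returns to its start, so emit a `<polygon>` with points (Y-flipped): 111.3856,93.2177 95.2136,69.2605 53.6678,103.1936 53.2912,64.6188 75.5147,58.9695 130.7746,124.1033.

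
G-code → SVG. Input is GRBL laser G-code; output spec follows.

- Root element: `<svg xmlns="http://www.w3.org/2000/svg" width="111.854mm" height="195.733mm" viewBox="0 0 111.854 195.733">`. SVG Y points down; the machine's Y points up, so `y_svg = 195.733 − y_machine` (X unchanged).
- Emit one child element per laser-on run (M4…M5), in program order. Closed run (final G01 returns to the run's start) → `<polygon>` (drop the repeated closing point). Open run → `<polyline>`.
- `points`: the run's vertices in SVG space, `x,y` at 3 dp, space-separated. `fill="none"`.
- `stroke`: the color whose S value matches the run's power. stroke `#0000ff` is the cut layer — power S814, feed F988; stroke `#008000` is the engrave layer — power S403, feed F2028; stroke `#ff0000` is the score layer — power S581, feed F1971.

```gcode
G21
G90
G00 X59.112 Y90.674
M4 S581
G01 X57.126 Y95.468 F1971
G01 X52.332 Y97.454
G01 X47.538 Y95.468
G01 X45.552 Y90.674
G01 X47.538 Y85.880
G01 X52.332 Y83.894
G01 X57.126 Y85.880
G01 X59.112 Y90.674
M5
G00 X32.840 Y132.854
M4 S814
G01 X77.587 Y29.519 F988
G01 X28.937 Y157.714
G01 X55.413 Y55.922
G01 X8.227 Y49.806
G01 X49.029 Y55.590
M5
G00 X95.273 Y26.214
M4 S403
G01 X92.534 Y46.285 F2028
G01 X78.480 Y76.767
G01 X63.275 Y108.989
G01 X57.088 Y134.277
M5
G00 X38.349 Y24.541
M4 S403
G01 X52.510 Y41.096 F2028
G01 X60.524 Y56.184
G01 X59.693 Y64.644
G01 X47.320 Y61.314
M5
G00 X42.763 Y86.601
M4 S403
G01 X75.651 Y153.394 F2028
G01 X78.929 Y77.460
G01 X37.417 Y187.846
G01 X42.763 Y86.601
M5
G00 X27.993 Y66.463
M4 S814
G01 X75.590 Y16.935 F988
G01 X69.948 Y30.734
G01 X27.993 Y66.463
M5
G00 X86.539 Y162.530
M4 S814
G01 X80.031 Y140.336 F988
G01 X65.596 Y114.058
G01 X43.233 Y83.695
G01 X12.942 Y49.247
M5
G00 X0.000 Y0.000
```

<svg xmlns="http://www.w3.org/2000/svg" width="111.854mm" height="195.733mm" viewBox="0 0 111.854 195.733">
  <polygon points="59.112,105.059 57.126,100.265 52.332,98.279 47.538,100.265 45.552,105.059 47.538,109.853 52.332,111.839 57.126,109.853" fill="none" stroke="#ff0000"/>
  <polyline points="32.840,62.879 77.587,166.214 28.937,38.019 55.413,139.811 8.227,145.927 49.029,140.143" fill="none" stroke="#0000ff"/>
  <polyline points="95.273,169.519 92.534,149.448 78.480,118.966 63.275,86.744 57.088,61.456" fill="none" stroke="#008000"/>
  <polyline points="38.349,171.192 52.510,154.637 60.524,139.549 59.693,131.089 47.320,134.419" fill="none" stroke="#008000"/>
  <polygon points="42.763,109.132 75.651,42.339 78.929,118.273 37.417,7.887" fill="none" stroke="#008000"/>
  <polygon points="27.993,129.270 75.590,178.798 69.948,164.999" fill="none" stroke="#0000ff"/>
  <polyline points="86.539,33.203 80.031,55.397 65.596,81.675 43.233,112.038 12.942,146.486" fill="none" stroke="#0000ff"/>
</svg>

Each laser-on run becomes one SVG element. Flip Y back into SVG space with y_svg = 195.733 − y_machine.

Run 1: S581 ⇒ score layer `#ff0000`. The run returns to its start, so emit a `<polygon>` with points (Y-flipped): 59.112,105.059 57.126,100.265 52.332,98.279 47.538,100.265 45.552,105.059 47.538,109.853 52.332,111.839 57.126,109.853.

Run 2: the run's S814 means `#0000ff` (cut). The run is open, so emit a `<polyline>` with points (Y-flipped): 32.840,62.879 77.587,166.214 28.937,38.019 55.413,139.811 8.227,145.927 49.029,140.143.

Run 3: S403 ⇒ engrave layer `#008000`. The run is open, so emit a `<polyline>` with points (Y-flipped): 95.273,169.519 92.534,149.448 78.480,118.966 63.275,86.744 57.088,61.456.

Run 4: power S403 maps to stroke `#008000` (engrave). The run is open, so emit a `<polyline>` with points (Y-flipped): 38.349,171.192 52.510,154.637 60.524,139.549 59.693,131.089 47.320,134.419.

Run 5: power S403 maps to stroke `#008000` (engrave). The run returns to its start, so emit a `<polygon>` with points (Y-flipped): 42.763,109.132 75.651,42.339 78.929,118.273 37.417,7.887.

Run 6: S814 ⇒ cut layer `#0000ff`. The run returns to its start, so emit a `<polygon>` with points (Y-flipped): 27.993,129.270 75.590,178.798 69.948,164.999.

Run 7: the run's S814 means `#0000ff` (cut). The run is open, so emit a `<polyline>` with points (Y-flipped): 86.539,33.203 80.031,55.397 65.596,81.675 43.233,112.038 12.942,146.486.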